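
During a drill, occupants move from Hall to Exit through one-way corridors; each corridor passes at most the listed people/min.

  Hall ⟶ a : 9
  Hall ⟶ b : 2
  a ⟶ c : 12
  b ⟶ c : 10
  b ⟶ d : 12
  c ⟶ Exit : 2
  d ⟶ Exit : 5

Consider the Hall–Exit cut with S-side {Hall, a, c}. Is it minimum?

Given cut capacity: 2 + 2 = 4.
Augment Hall→a→c→Exit: bottleneck 2, flow now 2.
Augment Hall→b→d→Exit: bottleneck 2, flow now 4.
No augmenting path remains; maximum flow = 4.
Cut capacity 4 equals the max flow, so it is a minimum cut.

Yes — it is a minimum cut (capacity 4).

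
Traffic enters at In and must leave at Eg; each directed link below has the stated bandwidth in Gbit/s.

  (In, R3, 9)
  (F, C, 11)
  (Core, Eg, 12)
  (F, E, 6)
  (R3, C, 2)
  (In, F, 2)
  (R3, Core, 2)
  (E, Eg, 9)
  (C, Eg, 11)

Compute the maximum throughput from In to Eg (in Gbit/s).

6

Augment In→F→E→Eg: bottleneck 2, flow now 2.
Augment In→R3→C→Eg: bottleneck 2, flow now 4.
Augment In→R3→Core→Eg: bottleneck 2, flow now 6.
No augmenting path remains; maximum flow = 6.
In the residual graph, reachable from In: {In, R3}.
Min-cut edges: In→F (2), R3→C (2), R3→Core (2); capacity 2 + 2 + 2 = 6.
This cut is saturated, so no flow can exceed 6.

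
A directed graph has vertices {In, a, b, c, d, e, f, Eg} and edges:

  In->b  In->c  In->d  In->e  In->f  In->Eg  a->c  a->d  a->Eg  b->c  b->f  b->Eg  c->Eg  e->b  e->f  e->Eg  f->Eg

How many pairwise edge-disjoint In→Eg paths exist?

5

Assign every edge capacity 1; by Menger, the answer equals the max flow.
Path In→Eg (+1); total 1.
Path In→b→Eg (+1); total 2.
Path In→c→Eg (+1); total 3.
Path In→e→Eg (+1); total 4.
Path In→f→Eg (+1); total 5.
No residual In→Eg path; max flow = 5.
Certifying cut of size 5: {In→Eg, In→b, In→c, In→e, In→f}.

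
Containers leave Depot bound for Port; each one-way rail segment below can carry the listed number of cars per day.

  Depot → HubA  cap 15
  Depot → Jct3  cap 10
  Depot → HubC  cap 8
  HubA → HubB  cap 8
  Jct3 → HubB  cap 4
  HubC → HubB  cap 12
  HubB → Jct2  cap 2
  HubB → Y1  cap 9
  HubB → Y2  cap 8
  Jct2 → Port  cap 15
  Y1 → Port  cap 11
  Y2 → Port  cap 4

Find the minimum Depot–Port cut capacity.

Augment Depot→HubA→HubB→Jct2→Port: bottleneck 2, flow now 2.
Augment Depot→HubA→HubB→Y1→Port: bottleneck 6, flow now 8.
Augment Depot→Jct3→HubB→Y1→Port: bottleneck 3, flow now 11.
Augment Depot→Jct3→HubB→Y2→Port: bottleneck 1, flow now 12.
Augment Depot→HubC→HubB→Y2→Port: bottleneck 3, flow now 15.
No augmenting path remains; maximum flow = 15.
By max-flow min-cut, the minimum cut capacity equals the max flow.
In the residual graph, reachable from Depot: {Depot, HubA, Jct3, HubC, HubB, Y2}.
Min-cut edges: HubB→Jct2 (2), HubB→Y1 (9), Y2→Port (4); capacity 2 + 9 + 4 = 15.

15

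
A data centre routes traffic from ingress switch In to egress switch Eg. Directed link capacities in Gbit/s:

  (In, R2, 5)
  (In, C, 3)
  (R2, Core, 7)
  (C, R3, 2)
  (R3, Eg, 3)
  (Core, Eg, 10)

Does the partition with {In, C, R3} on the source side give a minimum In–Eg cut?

Given cut capacity: 5 + 3 = 8.
Augment In→R2→Core→Eg: bottleneck 5, flow now 5.
Augment In→C→R3→Eg: bottleneck 2, flow now 7.
No augmenting path remains; maximum flow = 7.
In the residual graph, reachable from In: {In, C}.
Min-cut edges: In→R2 (5), C→R3 (2); capacity 5 + 2 = 7.
Cut capacity 8 exceeds the max flow 7, so it is not minimum.

No — its capacity is 8, but the minimum cut has capacity 7.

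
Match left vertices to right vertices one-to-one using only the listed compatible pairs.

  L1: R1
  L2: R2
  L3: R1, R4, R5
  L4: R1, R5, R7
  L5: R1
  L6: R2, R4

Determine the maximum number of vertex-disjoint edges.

Unit-capacity flow: source→left, listed edges, right→sink; max matching = max flow.
Augmenting path L1→R1 (+1); matched 1.
Augmenting path L2→R2 (+1); matched 2.
Augmenting path L3→R4 (+1); matched 3.
Augmenting path L4→R5 (+1); matched 4.
Augmenting path L6→R4→L3→R5→L4→R7 (+1); matched 5.
No augmenting path remains; maximum matching = 5.
König certificate: {L2, L3, L4, L6, R1} is a vertex cover of size 5 (every listed pair touches it), so no matching can be larger.

5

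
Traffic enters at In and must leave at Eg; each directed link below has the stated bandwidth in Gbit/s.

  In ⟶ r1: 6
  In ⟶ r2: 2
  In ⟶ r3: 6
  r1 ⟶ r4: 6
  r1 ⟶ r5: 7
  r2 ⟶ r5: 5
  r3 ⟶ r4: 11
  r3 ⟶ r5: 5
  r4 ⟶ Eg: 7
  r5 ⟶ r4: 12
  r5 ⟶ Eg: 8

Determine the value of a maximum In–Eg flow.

Augment In→r1→r4→Eg: bottleneck 6, flow now 6.
Augment In→r2→r5→Eg: bottleneck 2, flow now 8.
Augment In→r3→r4→Eg: bottleneck 1, flow now 9.
Augment In→r3→r5→Eg: bottleneck 5, flow now 14.
No augmenting path remains; maximum flow = 14.
In the residual graph, reachable from In: {In}.
Min-cut edges: In→r1 (6), In→r2 (2), In→r3 (6); capacity 6 + 2 + 6 = 14.
This cut is saturated, so no flow can exceed 14.

14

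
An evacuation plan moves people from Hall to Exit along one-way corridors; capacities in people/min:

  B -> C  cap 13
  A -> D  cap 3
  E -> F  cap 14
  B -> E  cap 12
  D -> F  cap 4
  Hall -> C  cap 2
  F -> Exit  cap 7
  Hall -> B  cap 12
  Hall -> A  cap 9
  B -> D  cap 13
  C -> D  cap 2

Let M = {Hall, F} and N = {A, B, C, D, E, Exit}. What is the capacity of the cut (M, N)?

Edges leaving {Hall, F}: Hall→A (9), Hall→B (12), Hall→C (2), F→Exit (7).
Cut capacity = 9 + 12 + 2 + 7 = 30.

30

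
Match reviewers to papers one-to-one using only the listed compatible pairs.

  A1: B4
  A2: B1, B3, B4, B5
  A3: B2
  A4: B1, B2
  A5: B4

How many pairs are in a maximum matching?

Unit-capacity flow: source→left, listed edges, right→sink; max matching = max flow.
Augmenting path A1→B4 (+1); matched 1.
Augmenting path A2→B1 (+1); matched 2.
Augmenting path A3→B2 (+1); matched 3.
Augmenting path A4→B1→A2→B3 (+1); matched 4.
No augmenting path remains; maximum matching = 4.
König certificate: {A2, A3, A4, B4} is a vertex cover of size 4 (every listed pair touches it), so no matching can be larger.

4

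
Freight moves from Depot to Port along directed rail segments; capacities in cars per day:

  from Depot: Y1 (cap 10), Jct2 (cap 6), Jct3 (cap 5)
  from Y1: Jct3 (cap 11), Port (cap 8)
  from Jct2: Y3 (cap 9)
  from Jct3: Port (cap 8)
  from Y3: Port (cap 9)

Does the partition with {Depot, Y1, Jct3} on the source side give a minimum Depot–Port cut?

Given cut capacity: 6 + 8 + 8 = 22.
Augment Depot→Y1→Port: bottleneck 8, flow now 8.
Augment Depot→Jct3→Port: bottleneck 5, flow now 13.
Augment Depot→Y1→Jct3→Port: bottleneck 2, flow now 15.
Augment Depot→Jct2→Y3→Port: bottleneck 6, flow now 21.
No augmenting path remains; maximum flow = 21.
In the residual graph, reachable from Depot: {Depot}.
Min-cut edges: Depot→Y1 (10), Depot→Jct2 (6), Depot→Jct3 (5); capacity 10 + 6 + 5 = 21.
Cut capacity 22 exceeds the max flow 21, so it is not minimum.

No — its capacity is 22, but the minimum cut has capacity 21.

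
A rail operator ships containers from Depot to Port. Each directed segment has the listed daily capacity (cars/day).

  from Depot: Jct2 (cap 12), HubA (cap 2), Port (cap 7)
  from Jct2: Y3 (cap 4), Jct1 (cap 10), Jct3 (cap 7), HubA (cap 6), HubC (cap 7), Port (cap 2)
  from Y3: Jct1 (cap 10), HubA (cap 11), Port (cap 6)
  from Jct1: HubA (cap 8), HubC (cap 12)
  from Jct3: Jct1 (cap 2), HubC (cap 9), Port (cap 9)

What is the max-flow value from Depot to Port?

19

Augment Depot→Port: bottleneck 7, flow now 7.
Augment Depot→Jct2→Port: bottleneck 2, flow now 9.
Augment Depot→Jct2→Y3→Port: bottleneck 4, flow now 13.
Augment Depot→Jct2→Jct3→Port: bottleneck 6, flow now 19.
No augmenting path remains; maximum flow = 19.
In the residual graph, reachable from Depot: {Depot, HubA}.
Min-cut edges: Depot→Jct2 (12), Depot→Port (7); capacity 12 + 7 = 19.
This cut is saturated, so no flow can exceed 19.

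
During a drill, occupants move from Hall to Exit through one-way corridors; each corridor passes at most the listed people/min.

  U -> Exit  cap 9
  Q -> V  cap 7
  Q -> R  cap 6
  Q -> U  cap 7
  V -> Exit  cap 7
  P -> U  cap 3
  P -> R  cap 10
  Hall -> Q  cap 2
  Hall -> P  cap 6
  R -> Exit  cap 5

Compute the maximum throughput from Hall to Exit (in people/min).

Augment Hall→P→R→Exit: bottleneck 5, flow now 5.
Augment Hall→P→U→Exit: bottleneck 1, flow now 6.
Augment Hall→Q→U→Exit: bottleneck 2, flow now 8.
No augmenting path remains; maximum flow = 8.
In the residual graph, reachable from Hall: {Hall}.
Min-cut edges: Hall→P (6), Hall→Q (2); capacity 6 + 2 = 8.
This cut is saturated, so no flow can exceed 8.

8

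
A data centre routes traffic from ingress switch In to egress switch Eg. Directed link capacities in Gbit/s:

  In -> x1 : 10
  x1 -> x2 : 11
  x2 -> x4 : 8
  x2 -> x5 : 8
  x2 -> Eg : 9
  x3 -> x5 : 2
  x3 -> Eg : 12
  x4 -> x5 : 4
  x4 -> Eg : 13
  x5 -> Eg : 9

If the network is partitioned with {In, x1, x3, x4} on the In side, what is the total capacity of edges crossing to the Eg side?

42

Edges leaving {In, x1, x3, x4}: x1→x2 (11), x3→x5 (2), x3→Eg (12), x4→x5 (4), x4→Eg (13).
Cut capacity = 11 + 2 + 12 + 4 + 13 = 42.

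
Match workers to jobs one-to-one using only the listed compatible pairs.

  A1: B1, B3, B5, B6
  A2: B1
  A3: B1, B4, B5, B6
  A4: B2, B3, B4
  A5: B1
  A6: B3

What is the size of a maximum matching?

Unit-capacity flow: source→left, listed edges, right→sink; max matching = max flow.
Augmenting path A1→B1 (+1); matched 1.
Augmenting path A3→B4 (+1); matched 2.
Augmenting path A4→B2 (+1); matched 3.
Augmenting path A6→B3 (+1); matched 4.
Augmenting path A2→B1→A1→B5 (+1); matched 5.
No augmenting path remains; maximum matching = 5.
König certificate: {A1, A3, A4, A6, B1} is a vertex cover of size 5 (every listed pair touches it), so no matching can be larger.

5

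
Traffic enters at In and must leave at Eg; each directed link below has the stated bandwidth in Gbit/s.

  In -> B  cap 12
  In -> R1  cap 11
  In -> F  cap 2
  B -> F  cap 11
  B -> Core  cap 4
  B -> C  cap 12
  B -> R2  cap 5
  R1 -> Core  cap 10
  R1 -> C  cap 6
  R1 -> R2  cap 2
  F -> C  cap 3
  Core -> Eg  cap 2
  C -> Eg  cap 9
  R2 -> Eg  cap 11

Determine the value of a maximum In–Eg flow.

Augment In→B→Core→Eg: bottleneck 2, flow now 2.
Augment In→B→C→Eg: bottleneck 9, flow now 11.
Augment In→B→R2→Eg: bottleneck 1, flow now 12.
Augment In→R1→R2→Eg: bottleneck 2, flow now 14.
Augment In→R1→Core→B→R2→Eg: bottleneck 2, flow now 16. (uses reverse residual edge)
Augment In→R1→C→B→R2→Eg: bottleneck 2, flow now 18. (uses reverse residual edge)
No augmenting path remains; maximum flow = 18.
In the residual graph, reachable from In: {In, B, R1, F, Core, C}.
Min-cut edges: B→R2 (5), R1→R2 (2), Core→Eg (2), C→Eg (9); capacity 5 + 2 + 2 + 9 = 18.
This cut is saturated, so no flow can exceed 18.

18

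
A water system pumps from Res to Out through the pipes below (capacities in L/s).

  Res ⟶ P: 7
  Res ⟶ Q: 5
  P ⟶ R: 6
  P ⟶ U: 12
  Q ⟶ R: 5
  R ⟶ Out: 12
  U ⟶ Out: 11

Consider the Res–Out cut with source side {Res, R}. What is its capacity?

24

Edges leaving {Res, R}: Res→P (7), Res→Q (5), R→Out (12).
Cut capacity = 7 + 5 + 12 = 24.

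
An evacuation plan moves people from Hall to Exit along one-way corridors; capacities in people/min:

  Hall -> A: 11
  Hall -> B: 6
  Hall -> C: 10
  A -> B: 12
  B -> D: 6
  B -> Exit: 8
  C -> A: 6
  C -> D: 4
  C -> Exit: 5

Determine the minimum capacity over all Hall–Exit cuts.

Augment Hall→B→Exit: bottleneck 6, flow now 6.
Augment Hall→C→Exit: bottleneck 5, flow now 11.
Augment Hall→A→B→Exit: bottleneck 2, flow now 13.
No augmenting path remains; maximum flow = 13.
By max-flow min-cut, the minimum cut capacity equals the max flow.
In the residual graph, reachable from Hall: {Hall, A, B, C, D}.
Min-cut edges: B→Exit (8), C→Exit (5); capacity 8 + 5 = 13.

13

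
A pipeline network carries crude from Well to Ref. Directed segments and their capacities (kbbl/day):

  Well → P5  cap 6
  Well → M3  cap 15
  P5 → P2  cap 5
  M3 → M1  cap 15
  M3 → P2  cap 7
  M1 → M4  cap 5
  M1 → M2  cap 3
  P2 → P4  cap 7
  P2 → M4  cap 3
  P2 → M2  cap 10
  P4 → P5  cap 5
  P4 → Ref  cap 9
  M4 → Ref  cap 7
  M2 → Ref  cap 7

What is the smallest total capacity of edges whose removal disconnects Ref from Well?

Augment Well→P5→P2→P4→Ref: bottleneck 5, flow now 5.
Augment Well→M3→M1→M4→Ref: bottleneck 5, flow now 10.
Augment Well→M3→M1→M2→Ref: bottleneck 3, flow now 13.
Augment Well→M3→P2→P4→Ref: bottleneck 2, flow now 15.
Augment Well→M3→P2→M4→Ref: bottleneck 2, flow now 17.
Augment Well→M3→P2→M2→Ref: bottleneck 3, flow now 20.
No augmenting path remains; maximum flow = 20.
By max-flow min-cut, the minimum cut capacity equals the max flow.
In the residual graph, reachable from Well: {Well, P5}.
Min-cut edges: Well→M3 (15), P5→P2 (5); capacity 15 + 5 = 20.

20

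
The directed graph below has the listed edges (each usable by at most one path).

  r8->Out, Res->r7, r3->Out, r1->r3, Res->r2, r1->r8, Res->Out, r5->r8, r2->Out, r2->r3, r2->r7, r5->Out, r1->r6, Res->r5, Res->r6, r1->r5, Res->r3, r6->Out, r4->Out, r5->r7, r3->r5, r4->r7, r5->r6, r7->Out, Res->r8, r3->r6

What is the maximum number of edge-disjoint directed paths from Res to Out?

Assign every edge capacity 1; by Menger, the answer equals the max flow.
Path Res→Out (+1); total 1.
Path Res→r2→Out (+1); total 2.
Path Res→r3→Out (+1); total 3.
Path Res→r5→Out (+1); total 4.
Path Res→r6→Out (+1); total 5.
Path Res→r7→Out (+1); total 6.
Path Res→r8→Out (+1); total 7.
No residual Res→Out path; max flow = 7.
Certifying cut of size 7: {Res→Out, Res→r2, Res→r3, Res→r5, Res→r6, Res→r7, Res→r8}.

7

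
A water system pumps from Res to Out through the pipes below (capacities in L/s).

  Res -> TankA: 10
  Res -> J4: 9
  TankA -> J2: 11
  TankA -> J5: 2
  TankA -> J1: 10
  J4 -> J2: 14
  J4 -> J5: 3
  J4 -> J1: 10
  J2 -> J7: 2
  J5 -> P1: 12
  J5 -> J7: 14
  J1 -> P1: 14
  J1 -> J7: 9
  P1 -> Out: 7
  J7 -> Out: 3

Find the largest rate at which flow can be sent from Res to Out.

Augment Res→TankA→J2→J7→Out: bottleneck 2, flow now 2.
Augment Res→TankA→J5→P1→Out: bottleneck 2, flow now 4.
Augment Res→TankA→J1→P1→Out: bottleneck 5, flow now 9.
Augment Res→TankA→J1→J7→Out: bottleneck 1, flow now 10.
No augmenting path remains; maximum flow = 10.
In the residual graph, reachable from Res: {Res, TankA, J4, J2, J5, J1, P1, J7}.
Min-cut edges: P1→Out (7), J7→Out (3); capacity 7 + 3 = 10.
This cut is saturated, so no flow can exceed 10.

10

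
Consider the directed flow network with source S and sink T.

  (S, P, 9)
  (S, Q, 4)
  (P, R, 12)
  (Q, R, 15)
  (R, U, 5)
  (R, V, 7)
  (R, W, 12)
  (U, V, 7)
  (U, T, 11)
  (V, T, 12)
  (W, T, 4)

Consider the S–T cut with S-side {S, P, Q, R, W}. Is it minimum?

Given cut capacity: 5 + 7 + 4 = 16.
Augment S→P→R→U→T: bottleneck 5, flow now 5.
Augment S→P→R→V→T: bottleneck 4, flow now 9.
Augment S→Q→R→V→T: bottleneck 3, flow now 12.
Augment S→Q→R→W→T: bottleneck 1, flow now 13.
No augmenting path remains; maximum flow = 13.
In the residual graph, reachable from S: {S}.
Min-cut edges: S→P (9), S→Q (4); capacity 9 + 4 = 13.
Cut capacity 16 exceeds the max flow 13, so it is not minimum.

No — its capacity is 16, but the minimum cut has capacity 13.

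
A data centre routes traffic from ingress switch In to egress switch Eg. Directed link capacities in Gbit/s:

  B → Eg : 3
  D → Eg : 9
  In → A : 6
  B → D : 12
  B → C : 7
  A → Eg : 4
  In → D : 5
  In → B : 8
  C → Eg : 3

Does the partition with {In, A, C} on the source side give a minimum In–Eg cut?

Given cut capacity: 8 + 5 + 4 + 3 = 20.
Augment In→A→Eg: bottleneck 4, flow now 4.
Augment In→B→Eg: bottleneck 3, flow now 7.
Augment In→D→Eg: bottleneck 5, flow now 12.
Augment In→B→C→Eg: bottleneck 3, flow now 15.
Augment In→B→D→Eg: bottleneck 2, flow now 17.
No augmenting path remains; maximum flow = 17.
In the residual graph, reachable from In: {In, A}.
Min-cut edges: In→B (8), In→D (5), A→Eg (4); capacity 8 + 5 + 4 = 17.
Cut capacity 20 exceeds the max flow 17, so it is not minimum.

No — its capacity is 20, but the minimum cut has capacity 17.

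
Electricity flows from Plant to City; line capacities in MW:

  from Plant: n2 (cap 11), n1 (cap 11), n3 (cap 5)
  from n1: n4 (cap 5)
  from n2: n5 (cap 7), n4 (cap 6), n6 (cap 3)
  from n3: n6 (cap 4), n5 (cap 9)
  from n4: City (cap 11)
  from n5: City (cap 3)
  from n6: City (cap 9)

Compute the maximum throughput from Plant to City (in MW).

Augment Plant→n1→n4→City: bottleneck 5, flow now 5.
Augment Plant→n2→n4→City: bottleneck 6, flow now 11.
Augment Plant→n2→n5→City: bottleneck 3, flow now 14.
Augment Plant→n2→n6→City: bottleneck 2, flow now 16.
Augment Plant→n3→n6→City: bottleneck 4, flow now 20.
Augment Plant→n3→n5→n2→n6→City: bottleneck 1, flow now 21. (uses reverse residual edge)
No augmenting path remains; maximum flow = 21.
In the residual graph, reachable from Plant: {Plant, n1}.
Min-cut edges: Plant→n2 (11), Plant→n3 (5), n1→n4 (5); capacity 11 + 5 + 5 = 21.
This cut is saturated, so no flow can exceed 21.

21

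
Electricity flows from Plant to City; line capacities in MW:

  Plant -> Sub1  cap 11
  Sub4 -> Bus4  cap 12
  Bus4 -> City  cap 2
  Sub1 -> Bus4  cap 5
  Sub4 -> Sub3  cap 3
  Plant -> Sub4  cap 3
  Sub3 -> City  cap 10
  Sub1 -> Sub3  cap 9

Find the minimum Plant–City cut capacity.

Augment Plant→Sub4→Sub3→City: bottleneck 3, flow now 3.
Augment Plant→Sub1→Sub3→City: bottleneck 7, flow now 10.
Augment Plant→Sub1→Bus4→City: bottleneck 2, flow now 12.
No augmenting path remains; maximum flow = 12.
By max-flow min-cut, the minimum cut capacity equals the max flow.
In the residual graph, reachable from Plant: {Plant, Sub4, Sub1, Sub3, Bus4}.
Min-cut edges: Sub3→City (10), Bus4→City (2); capacity 10 + 2 = 12.

12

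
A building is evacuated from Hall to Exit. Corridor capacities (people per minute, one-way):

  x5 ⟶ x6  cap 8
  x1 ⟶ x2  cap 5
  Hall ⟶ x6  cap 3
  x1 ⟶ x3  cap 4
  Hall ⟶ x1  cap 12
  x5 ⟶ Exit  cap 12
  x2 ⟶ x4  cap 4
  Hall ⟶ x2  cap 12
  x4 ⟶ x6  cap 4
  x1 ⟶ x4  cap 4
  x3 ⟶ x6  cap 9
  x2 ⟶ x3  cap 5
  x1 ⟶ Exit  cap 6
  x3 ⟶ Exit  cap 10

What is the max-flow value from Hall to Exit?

15

Augment Hall→x1→Exit: bottleneck 6, flow now 6.
Augment Hall→x1→x3→Exit: bottleneck 4, flow now 10.
Augment Hall→x2→x3→Exit: bottleneck 5, flow now 15.
No augmenting path remains; maximum flow = 15.
In the residual graph, reachable from Hall: {Hall, x1, x2, x4, x6}.
Min-cut edges: x1→x3 (4), x1→Exit (6), x2→x3 (5); capacity 4 + 6 + 5 = 15.
This cut is saturated, so no flow can exceed 15.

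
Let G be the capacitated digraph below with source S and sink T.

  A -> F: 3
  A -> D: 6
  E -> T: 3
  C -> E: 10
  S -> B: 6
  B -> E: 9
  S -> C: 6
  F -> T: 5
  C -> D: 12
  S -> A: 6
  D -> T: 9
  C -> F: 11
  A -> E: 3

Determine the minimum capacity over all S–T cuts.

Augment S→A→D→T: bottleneck 6, flow now 6.
Augment S→B→E→T: bottleneck 3, flow now 9.
Augment S→C→D→T: bottleneck 3, flow now 12.
Augment S→C→F→T: bottleneck 3, flow now 15.
No augmenting path remains; maximum flow = 15.
By max-flow min-cut, the minimum cut capacity equals the max flow.
In the residual graph, reachable from S: {S, B, E}.
Min-cut edges: S→A (6), S→C (6), E→T (3); capacity 6 + 6 + 3 = 15.

15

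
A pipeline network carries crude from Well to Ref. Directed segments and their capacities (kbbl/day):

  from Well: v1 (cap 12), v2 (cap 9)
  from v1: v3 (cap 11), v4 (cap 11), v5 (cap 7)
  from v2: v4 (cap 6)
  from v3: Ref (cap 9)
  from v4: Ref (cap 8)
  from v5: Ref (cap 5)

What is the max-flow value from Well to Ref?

18

Augment Well→v1→v3→Ref: bottleneck 9, flow now 9.
Augment Well→v1→v4→Ref: bottleneck 3, flow now 12.
Augment Well→v2→v4→Ref: bottleneck 5, flow now 17.
Augment Well→v2→v4→v1→v5→Ref: bottleneck 1, flow now 18. (uses reverse residual edge)
No augmenting path remains; maximum flow = 18.
In the residual graph, reachable from Well: {Well, v2}.
Min-cut edges: Well→v1 (12), v2→v4 (6); capacity 12 + 6 = 18.
This cut is saturated, so no flow can exceed 18.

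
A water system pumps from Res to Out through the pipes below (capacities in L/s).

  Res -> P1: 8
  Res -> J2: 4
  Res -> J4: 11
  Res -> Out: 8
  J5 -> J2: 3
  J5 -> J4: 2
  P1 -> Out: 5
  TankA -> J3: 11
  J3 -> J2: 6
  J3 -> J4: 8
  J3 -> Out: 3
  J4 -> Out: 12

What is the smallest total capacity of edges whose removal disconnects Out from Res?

Augment Res→Out: bottleneck 8, flow now 8.
Augment Res→P1→Out: bottleneck 5, flow now 13.
Augment Res→J4→Out: bottleneck 11, flow now 24.
No augmenting path remains; maximum flow = 24.
By max-flow min-cut, the minimum cut capacity equals the max flow.
In the residual graph, reachable from Res: {Res, P1, J2}.
Min-cut edges: Res→J4 (11), Res→Out (8), P1→Out (5); capacity 11 + 8 + 5 = 24.

24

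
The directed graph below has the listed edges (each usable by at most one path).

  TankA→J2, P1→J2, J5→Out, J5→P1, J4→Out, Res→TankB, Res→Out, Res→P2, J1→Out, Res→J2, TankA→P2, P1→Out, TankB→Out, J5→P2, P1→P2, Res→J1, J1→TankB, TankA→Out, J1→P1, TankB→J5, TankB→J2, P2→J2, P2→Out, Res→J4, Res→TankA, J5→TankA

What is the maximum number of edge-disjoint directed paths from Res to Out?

6

Assign every edge capacity 1; by Menger, the answer equals the max flow.
Path Res→Out (+1); total 1.
Path Res→J4→Out (+1); total 2.
Path Res→J1→Out (+1); total 3.
Path Res→TankA→Out (+1); total 4.
Path Res→TankB→Out (+1); total 5.
Path Res→P2→Out (+1); total 6.
No residual Res→Out path; max flow = 6.
Certifying cut of size 6: {Res→J1, Res→J4, Res→Out, Res→P2, Res→TankA, Res→TankB}.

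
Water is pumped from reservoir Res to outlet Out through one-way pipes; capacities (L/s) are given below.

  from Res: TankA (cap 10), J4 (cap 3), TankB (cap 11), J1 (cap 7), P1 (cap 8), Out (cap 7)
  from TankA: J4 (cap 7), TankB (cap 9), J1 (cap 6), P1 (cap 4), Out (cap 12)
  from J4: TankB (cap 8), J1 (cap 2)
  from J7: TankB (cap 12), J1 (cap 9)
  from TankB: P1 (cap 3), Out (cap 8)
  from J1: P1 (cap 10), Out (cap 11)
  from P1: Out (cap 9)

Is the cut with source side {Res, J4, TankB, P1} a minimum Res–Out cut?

Yes — it is a minimum cut (capacity 43).

Given cut capacity: 10 + 7 + 7 + 2 + 8 + 9 = 43.
Augment Res→Out: bottleneck 7, flow now 7.
Augment Res→TankA→Out: bottleneck 10, flow now 17.
Augment Res→TankB→Out: bottleneck 8, flow now 25.
Augment Res→J1→Out: bottleneck 7, flow now 32.
Augment Res→P1→Out: bottleneck 8, flow now 40.
Augment Res→J4→J1→Out: bottleneck 2, flow now 42.
Augment Res→TankB→P1→Out: bottleneck 1, flow now 43.
No augmenting path remains; maximum flow = 43.
Cut capacity 43 equals the max flow, so it is a minimum cut.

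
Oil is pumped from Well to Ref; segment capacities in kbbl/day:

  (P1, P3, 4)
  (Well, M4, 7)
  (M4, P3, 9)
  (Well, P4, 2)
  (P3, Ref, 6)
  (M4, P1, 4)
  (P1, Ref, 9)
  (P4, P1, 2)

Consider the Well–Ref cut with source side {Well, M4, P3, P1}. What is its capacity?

17

Edges leaving {Well, M4, P3, P1}: Well→P4 (2), P3→Ref (6), P1→Ref (9).
Cut capacity = 2 + 6 + 9 = 17.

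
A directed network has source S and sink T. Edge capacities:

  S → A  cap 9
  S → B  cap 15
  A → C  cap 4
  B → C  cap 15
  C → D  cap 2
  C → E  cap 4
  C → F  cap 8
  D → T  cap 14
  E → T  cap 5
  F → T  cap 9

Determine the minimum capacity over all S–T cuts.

14

Augment S→A→C→D→T: bottleneck 2, flow now 2.
Augment S→A→C→E→T: bottleneck 2, flow now 4.
Augment S→B→C→E→T: bottleneck 2, flow now 6.
Augment S→B→C→F→T: bottleneck 8, flow now 14.
No augmenting path remains; maximum flow = 14.
By max-flow min-cut, the minimum cut capacity equals the max flow.
In the residual graph, reachable from S: {S, A, B, C}.
Min-cut edges: C→D (2), C→E (4), C→F (8); capacity 2 + 4 + 8 = 14.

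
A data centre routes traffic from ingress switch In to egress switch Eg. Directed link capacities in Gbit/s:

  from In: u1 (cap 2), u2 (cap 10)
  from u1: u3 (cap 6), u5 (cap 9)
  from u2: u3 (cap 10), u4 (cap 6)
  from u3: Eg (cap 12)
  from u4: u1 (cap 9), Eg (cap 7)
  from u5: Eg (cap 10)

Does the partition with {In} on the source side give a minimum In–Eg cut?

Given cut capacity: 2 + 10 = 12.
Augment In→u1→u3→Eg: bottleneck 2, flow now 2.
Augment In→u2→u3→Eg: bottleneck 10, flow now 12.
No augmenting path remains; maximum flow = 12.
Cut capacity 12 equals the max flow, so it is a minimum cut.

Yes — it is a minimum cut (capacity 12).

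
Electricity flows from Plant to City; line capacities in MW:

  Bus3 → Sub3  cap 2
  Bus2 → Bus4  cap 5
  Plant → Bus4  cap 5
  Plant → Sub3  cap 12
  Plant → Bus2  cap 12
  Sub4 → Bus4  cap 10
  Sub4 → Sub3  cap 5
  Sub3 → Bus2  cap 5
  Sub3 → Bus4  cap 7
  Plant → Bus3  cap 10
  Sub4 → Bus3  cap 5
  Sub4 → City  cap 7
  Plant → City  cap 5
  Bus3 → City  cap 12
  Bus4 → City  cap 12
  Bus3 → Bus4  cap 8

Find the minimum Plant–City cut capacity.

Augment Plant→City: bottleneck 5, flow now 5.
Augment Plant→Bus3→City: bottleneck 10, flow now 15.
Augment Plant→Bus4→City: bottleneck 5, flow now 20.
Augment Plant→Sub3→Bus4→City: bottleneck 7, flow now 27.
No augmenting path remains; maximum flow = 27.
By max-flow min-cut, the minimum cut capacity equals the max flow.
In the residual graph, reachable from Plant: {Plant, Sub3, Bus2, Bus4}.
Min-cut edges: Plant→Bus3 (10), Plant→City (5), Bus4→City (12); capacity 10 + 5 + 12 = 27.

27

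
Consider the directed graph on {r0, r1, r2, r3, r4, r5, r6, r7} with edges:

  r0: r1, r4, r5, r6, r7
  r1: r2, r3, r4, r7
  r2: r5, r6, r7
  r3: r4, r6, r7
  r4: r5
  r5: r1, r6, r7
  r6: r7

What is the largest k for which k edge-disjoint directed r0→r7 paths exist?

Assign every edge capacity 1; by Menger, the answer equals the max flow.
Path r0→r7 (+1); total 1.
Path r0→r1→r7 (+1); total 2.
Path r0→r5→r7 (+1); total 3.
Path r0→r6→r7 (+1); total 4.
Path r0→r4→r5→r1→r2→r7 (+1); total 5.
No residual r0→r7 path; max flow = 5.
Certifying cut of size 5: {r0→r1, r0→r4, r0→r5, r0→r6, r0→r7}.

5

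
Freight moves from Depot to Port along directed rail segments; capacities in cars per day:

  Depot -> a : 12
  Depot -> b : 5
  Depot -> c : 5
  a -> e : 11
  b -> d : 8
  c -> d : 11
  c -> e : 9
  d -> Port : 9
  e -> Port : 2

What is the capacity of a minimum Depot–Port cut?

11

Augment Depot→a→e→Port: bottleneck 2, flow now 2.
Augment Depot→b→d→Port: bottleneck 5, flow now 7.
Augment Depot→c→d→Port: bottleneck 4, flow now 11.
No augmenting path remains; maximum flow = 11.
By max-flow min-cut, the minimum cut capacity equals the max flow.
In the residual graph, reachable from Depot: {Depot, a, b, c, d, e}.
Min-cut edges: d→Port (9), e→Port (2); capacity 9 + 2 = 11.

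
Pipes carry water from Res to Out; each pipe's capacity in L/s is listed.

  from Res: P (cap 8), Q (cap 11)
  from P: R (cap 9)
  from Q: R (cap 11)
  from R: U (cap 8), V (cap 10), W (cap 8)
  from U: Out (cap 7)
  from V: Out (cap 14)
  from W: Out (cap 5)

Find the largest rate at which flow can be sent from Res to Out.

19

Augment Res→P→R→U→Out: bottleneck 7, flow now 7.
Augment Res→P→R→V→Out: bottleneck 1, flow now 8.
Augment Res→Q→R→V→Out: bottleneck 9, flow now 17.
Augment Res→Q→R→W→Out: bottleneck 2, flow now 19.
No augmenting path remains; maximum flow = 19.
In the residual graph, reachable from Res: {Res}.
Min-cut edges: Res→P (8), Res→Q (11); capacity 8 + 11 = 19.
This cut is saturated, so no flow can exceed 19.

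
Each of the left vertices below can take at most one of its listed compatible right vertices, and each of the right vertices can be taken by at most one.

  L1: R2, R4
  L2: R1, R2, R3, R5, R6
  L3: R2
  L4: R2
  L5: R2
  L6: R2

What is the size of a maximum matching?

Unit-capacity flow: source→left, listed edges, right→sink; max matching = max flow.
Augmenting path L1→R2 (+1); matched 1.
Augmenting path L2→R1 (+1); matched 2.
Augmenting path L3→R2→L1→R4 (+1); matched 3.
No augmenting path remains; maximum matching = 3.
König certificate: {L1, L2, R2} is a vertex cover of size 3 (every listed pair touches it), so no matching can be larger.

3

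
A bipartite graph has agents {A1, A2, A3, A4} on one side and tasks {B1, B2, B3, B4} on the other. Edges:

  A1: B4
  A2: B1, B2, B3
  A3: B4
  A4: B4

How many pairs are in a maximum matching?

2

Unit-capacity flow: source→left, listed edges, right→sink; max matching = max flow.
Augmenting path A1→B4 (+1); matched 1.
Augmenting path A2→B1 (+1); matched 2.
No augmenting path remains; maximum matching = 2.
König certificate: {A2, B4} is a vertex cover of size 2 (every listed pair touches it), so no matching can be larger.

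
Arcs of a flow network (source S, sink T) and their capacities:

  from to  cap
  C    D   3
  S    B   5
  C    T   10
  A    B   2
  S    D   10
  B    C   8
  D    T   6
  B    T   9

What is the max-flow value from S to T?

Augment S→B→T: bottleneck 5, flow now 5.
Augment S→D→T: bottleneck 6, flow now 11.
No augmenting path remains; maximum flow = 11.
In the residual graph, reachable from S: {S, D}.
Min-cut edges: S→B (5), D→T (6); capacity 5 + 6 = 11.
This cut is saturated, so no flow can exceed 11.

11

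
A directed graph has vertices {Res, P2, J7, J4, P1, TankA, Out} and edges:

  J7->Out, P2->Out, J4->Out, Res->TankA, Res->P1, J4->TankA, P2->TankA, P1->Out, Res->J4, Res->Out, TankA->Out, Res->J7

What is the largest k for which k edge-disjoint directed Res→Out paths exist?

Assign every edge capacity 1; by Menger, the answer equals the max flow.
Path Res→Out (+1); total 1.
Path Res→J7→Out (+1); total 2.
Path Res→J4→Out (+1); total 3.
Path Res→P1→Out (+1); total 4.
Path Res→TankA→Out (+1); total 5.
No residual Res→Out path; max flow = 5.
Certifying cut of size 5: {Res→J4, Res→J7, Res→Out, Res→P1, Res→TankA}.

5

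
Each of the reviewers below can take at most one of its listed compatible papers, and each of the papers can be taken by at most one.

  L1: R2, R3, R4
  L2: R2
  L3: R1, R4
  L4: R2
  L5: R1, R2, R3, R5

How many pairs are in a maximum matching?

4

Unit-capacity flow: source→left, listed edges, right→sink; max matching = max flow.
Augmenting path L1→R2 (+1); matched 1.
Augmenting path L3→R1 (+1); matched 2.
Augmenting path L5→R3 (+1); matched 3.
Augmenting path L2→R2→L1→R4 (+1); matched 4.
No augmenting path remains; maximum matching = 4.
König certificate: {L1, L3, L5, R2} is a vertex cover of size 4 (every listed pair touches it), so no matching can be larger.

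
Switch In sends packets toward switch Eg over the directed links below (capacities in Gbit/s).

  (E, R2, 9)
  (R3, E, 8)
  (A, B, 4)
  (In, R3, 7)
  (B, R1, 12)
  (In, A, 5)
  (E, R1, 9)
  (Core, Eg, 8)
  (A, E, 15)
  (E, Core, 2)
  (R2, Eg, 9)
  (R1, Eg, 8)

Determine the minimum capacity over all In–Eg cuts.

12

Augment In→A→B→R1→Eg: bottleneck 4, flow now 4.
Augment In→A→E→Core→Eg: bottleneck 1, flow now 5.
Augment In→R3→E→Core→Eg: bottleneck 1, flow now 6.
Augment In→R3→E→R2→Eg: bottleneck 6, flow now 12.
No augmenting path remains; maximum flow = 12.
By max-flow min-cut, the minimum cut capacity equals the max flow.
In the residual graph, reachable from In: {In}.
Min-cut edges: In→A (5), In→R3 (7); capacity 5 + 7 = 12.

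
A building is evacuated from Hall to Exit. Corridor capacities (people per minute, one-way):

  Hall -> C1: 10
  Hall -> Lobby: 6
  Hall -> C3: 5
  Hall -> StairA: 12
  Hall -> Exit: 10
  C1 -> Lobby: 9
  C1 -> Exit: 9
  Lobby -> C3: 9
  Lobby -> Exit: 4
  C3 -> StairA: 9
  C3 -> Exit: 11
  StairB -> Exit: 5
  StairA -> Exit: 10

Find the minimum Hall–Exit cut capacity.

Augment Hall→Exit: bottleneck 10, flow now 10.
Augment Hall→C1→Exit: bottleneck 9, flow now 19.
Augment Hall→Lobby→Exit: bottleneck 4, flow now 23.
Augment Hall→C3→Exit: bottleneck 5, flow now 28.
Augment Hall→StairA→Exit: bottleneck 10, flow now 38.
Augment Hall→Lobby→C3→Exit: bottleneck 2, flow now 40.
Augment Hall→C1→Lobby→C3→Exit: bottleneck 1, flow now 41.
No augmenting path remains; maximum flow = 41.
By max-flow min-cut, the minimum cut capacity equals the max flow.
In the residual graph, reachable from Hall: {Hall, StairA}.
Min-cut edges: Hall→C1 (10), Hall→Lobby (6), Hall→C3 (5), Hall→Exit (10), StairA→Exit (10); capacity 10 + 6 + 5 + 10 + 10 = 41.

41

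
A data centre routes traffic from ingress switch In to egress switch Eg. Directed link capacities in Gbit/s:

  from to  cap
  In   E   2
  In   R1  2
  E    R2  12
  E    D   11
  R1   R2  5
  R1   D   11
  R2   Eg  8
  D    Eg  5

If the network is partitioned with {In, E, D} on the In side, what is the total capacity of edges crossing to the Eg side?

Edges leaving {In, E, D}: In→R1 (2), E→R2 (12), D→Eg (5).
Cut capacity = 2 + 12 + 5 = 19.

19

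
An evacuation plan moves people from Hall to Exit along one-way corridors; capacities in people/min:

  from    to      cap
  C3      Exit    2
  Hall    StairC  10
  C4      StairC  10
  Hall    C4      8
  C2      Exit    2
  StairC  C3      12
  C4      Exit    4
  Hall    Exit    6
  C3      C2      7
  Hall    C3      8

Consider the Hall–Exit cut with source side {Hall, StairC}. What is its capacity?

Edges leaving {Hall, StairC}: Hall→C4 (8), Hall→C3 (8), Hall→Exit (6), StairC→C3 (12).
Cut capacity = 8 + 8 + 6 + 12 = 34.

34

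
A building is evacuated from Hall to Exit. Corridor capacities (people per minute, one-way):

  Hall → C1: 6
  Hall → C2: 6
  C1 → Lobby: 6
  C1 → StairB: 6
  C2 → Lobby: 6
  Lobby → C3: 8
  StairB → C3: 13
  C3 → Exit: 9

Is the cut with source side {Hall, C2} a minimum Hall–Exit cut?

No — its capacity is 12, but the minimum cut has capacity 9.

Given cut capacity: 6 + 6 = 12.
Augment Hall→C1→Lobby→C3→Exit: bottleneck 6, flow now 6.
Augment Hall→C2→Lobby→C3→Exit: bottleneck 2, flow now 8.
Augment Hall→C2→Lobby→C1→StairB→C3→Exit: bottleneck 1, flow now 9. (uses reverse residual edge)
No augmenting path remains; maximum flow = 9.
In the residual graph, reachable from Hall: {Hall, C1, C2, Lobby, StairB, C3}.
Min-cut edges: C3→Exit (9); capacity 9 = 9.
Cut capacity 12 exceeds the max flow 9, so it is not minimum.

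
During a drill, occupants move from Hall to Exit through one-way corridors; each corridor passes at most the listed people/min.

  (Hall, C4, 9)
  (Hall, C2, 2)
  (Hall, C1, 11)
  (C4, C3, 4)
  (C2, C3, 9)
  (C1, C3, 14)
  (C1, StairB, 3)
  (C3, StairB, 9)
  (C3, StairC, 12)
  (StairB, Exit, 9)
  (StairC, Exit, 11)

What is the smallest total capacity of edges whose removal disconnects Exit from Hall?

Augment Hall→C1→StairB→Exit: bottleneck 3, flow now 3.
Augment Hall→C4→C3→StairB→Exit: bottleneck 4, flow now 7.
Augment Hall→C2→C3→StairB→Exit: bottleneck 2, flow now 9.
Augment Hall→C1→C3→StairC→Exit: bottleneck 8, flow now 17.
No augmenting path remains; maximum flow = 17.
By max-flow min-cut, the minimum cut capacity equals the max flow.
In the residual graph, reachable from Hall: {Hall, C4}.
Min-cut edges: Hall→C2 (2), Hall→C1 (11), C4→C3 (4); capacity 2 + 11 + 4 = 17.

17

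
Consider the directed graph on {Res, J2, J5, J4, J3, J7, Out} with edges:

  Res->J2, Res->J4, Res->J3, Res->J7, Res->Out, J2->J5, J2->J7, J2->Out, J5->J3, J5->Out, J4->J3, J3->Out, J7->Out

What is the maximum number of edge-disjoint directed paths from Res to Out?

4

Assign every edge capacity 1; by Menger, the answer equals the max flow.
Path Res→Out (+1); total 1.
Path Res→J2→Out (+1); total 2.
Path Res→J3→Out (+1); total 3.
Path Res→J7→Out (+1); total 4.
No residual Res→Out path; max flow = 4.
Certifying cut of size 4: {J3→Out, Res→J2, Res→J7, Res→Out}.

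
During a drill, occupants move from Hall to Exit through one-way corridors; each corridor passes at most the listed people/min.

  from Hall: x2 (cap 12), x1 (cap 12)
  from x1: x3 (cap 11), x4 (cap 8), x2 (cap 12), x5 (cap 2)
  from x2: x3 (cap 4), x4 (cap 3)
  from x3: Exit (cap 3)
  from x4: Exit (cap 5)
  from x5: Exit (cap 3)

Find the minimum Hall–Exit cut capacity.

10

Augment Hall→x1→x3→Exit: bottleneck 3, flow now 3.
Augment Hall→x1→x4→Exit: bottleneck 5, flow now 8.
Augment Hall→x1→x5→Exit: bottleneck 2, flow now 10.
No augmenting path remains; maximum flow = 10.
By max-flow min-cut, the minimum cut capacity equals the max flow.
In the residual graph, reachable from Hall: {Hall, x1, x2, x3, x4}.
Min-cut edges: x1→x5 (2), x3→Exit (3), x4→Exit (5); capacity 2 + 3 + 5 = 10.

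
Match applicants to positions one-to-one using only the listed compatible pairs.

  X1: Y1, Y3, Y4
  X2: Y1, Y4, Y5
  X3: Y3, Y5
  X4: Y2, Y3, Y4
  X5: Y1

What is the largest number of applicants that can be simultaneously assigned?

Unit-capacity flow: source→left, listed edges, right→sink; max matching = max flow.
Augmenting path X1→Y1 (+1); matched 1.
Augmenting path X2→Y4 (+1); matched 2.
Augmenting path X3→Y3 (+1); matched 3.
Augmenting path X4→Y2 (+1); matched 4.
Augmenting path X5→Y1→X1→Y3→X3→Y5 (+1); matched 5.
No augmenting path remains; maximum matching = 5.
König certificate: {X1, X2, X3, X4, X5} is a vertex cover of size 5 (every listed pair touches it), so no matching can be larger.

5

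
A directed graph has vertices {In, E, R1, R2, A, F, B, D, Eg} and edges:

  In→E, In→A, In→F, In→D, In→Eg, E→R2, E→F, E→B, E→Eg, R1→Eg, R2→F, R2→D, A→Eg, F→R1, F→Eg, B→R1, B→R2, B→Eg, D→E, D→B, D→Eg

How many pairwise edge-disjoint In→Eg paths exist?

Assign every edge capacity 1; by Menger, the answer equals the max flow.
Path In→Eg (+1); total 1.
Path In→E→Eg (+1); total 2.
Path In→A→Eg (+1); total 3.
Path In→F→Eg (+1); total 4.
Path In→D→Eg (+1); total 5.
No residual In→Eg path; max flow = 5.
Certifying cut of size 5: {In→A, In→D, In→E, In→Eg, In→F}.

5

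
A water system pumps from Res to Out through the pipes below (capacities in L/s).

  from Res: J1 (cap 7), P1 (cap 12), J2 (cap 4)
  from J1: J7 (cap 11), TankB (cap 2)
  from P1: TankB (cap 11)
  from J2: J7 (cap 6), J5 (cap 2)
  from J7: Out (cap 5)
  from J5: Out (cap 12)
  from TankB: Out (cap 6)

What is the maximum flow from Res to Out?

13

Augment Res→J1→J7→Out: bottleneck 5, flow now 5.
Augment Res→J1→TankB→Out: bottleneck 2, flow now 7.
Augment Res→P1→TankB→Out: bottleneck 4, flow now 11.
Augment Res→J2→J5→Out: bottleneck 2, flow now 13.
No augmenting path remains; maximum flow = 13.
In the residual graph, reachable from Res: {Res, J1, P1, J2, J7, TankB}.
Min-cut edges: J2→J5 (2), J7→Out (5), TankB→Out (6); capacity 2 + 5 + 6 = 13.
This cut is saturated, so no flow can exceed 13.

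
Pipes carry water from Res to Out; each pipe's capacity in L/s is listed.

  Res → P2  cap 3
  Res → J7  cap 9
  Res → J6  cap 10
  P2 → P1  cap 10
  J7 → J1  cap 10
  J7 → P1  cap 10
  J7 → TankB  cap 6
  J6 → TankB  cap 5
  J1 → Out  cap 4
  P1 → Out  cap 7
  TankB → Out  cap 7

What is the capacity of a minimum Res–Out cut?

17

Augment Res→P2→P1→Out: bottleneck 3, flow now 3.
Augment Res→J7→J1→Out: bottleneck 4, flow now 7.
Augment Res→J7→P1→Out: bottleneck 4, flow now 11.
Augment Res→J7→TankB→Out: bottleneck 1, flow now 12.
Augment Res→J6→TankB→Out: bottleneck 5, flow now 17.
No augmenting path remains; maximum flow = 17.
By max-flow min-cut, the minimum cut capacity equals the max flow.
In the residual graph, reachable from Res: {Res, J6}.
Min-cut edges: Res→P2 (3), Res→J7 (9), J6→TankB (5); capacity 3 + 9 + 5 = 17.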